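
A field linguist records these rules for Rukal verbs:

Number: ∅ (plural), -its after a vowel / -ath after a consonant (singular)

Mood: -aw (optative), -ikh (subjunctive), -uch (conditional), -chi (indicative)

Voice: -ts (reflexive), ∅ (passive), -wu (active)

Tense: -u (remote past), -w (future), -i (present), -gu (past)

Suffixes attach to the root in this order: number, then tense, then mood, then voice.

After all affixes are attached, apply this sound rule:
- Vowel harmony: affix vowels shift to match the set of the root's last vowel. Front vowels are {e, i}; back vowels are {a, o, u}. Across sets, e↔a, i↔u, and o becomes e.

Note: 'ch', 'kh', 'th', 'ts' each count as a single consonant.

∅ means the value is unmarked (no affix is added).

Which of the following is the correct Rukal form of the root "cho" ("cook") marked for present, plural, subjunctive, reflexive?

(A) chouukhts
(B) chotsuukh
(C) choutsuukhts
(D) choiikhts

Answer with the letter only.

A

number = plural: zero marking, form stays cho.
Attach tense present -i → choi.
Attach mood subjunctive -ikh → choiikh.
Attach voice reflexive -ts → choiikhts.
Apply vowel harmony: choiikhts → chouukhts.
So the correct form is chouukhts, option (A).
(B) chotsuukh is wrong: it has the affixes in the wrong order.
(D) choiikhts is wrong: it fails to apply the sound rule(s).
(C) choutsuukhts is wrong: it uses singular instead of plural for number.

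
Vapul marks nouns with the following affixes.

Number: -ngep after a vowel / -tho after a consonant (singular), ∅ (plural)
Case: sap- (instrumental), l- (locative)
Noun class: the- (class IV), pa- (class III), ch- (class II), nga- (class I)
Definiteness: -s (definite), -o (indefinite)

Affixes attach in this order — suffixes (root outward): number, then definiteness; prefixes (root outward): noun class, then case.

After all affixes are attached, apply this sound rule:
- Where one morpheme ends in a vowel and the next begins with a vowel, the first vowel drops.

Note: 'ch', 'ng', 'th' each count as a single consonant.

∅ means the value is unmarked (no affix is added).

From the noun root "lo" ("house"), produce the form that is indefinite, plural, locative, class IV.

lthelo

number = plural: zero marking, form stays lo.
Attach noun class class IV the- → thelo.
Attach case locative l- → lthelo.
Attach definiteness indefinite -o → ltheloo.
Apply vowel deletion: ltheloo → lthelo.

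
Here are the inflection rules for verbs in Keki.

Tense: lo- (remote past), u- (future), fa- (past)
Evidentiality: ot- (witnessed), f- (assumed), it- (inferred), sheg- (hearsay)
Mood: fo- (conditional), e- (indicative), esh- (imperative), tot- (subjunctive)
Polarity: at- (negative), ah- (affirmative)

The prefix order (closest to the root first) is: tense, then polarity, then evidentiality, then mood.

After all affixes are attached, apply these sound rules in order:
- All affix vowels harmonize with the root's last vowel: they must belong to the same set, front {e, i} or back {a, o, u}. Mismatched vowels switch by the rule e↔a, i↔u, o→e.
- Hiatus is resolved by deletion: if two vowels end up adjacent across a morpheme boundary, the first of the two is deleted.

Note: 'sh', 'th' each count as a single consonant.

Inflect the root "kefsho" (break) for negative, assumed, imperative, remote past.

ashfatlokefsho

Attach tense remote past lo- → lokefsho.
Attach polarity negative at- → atlokefsho.
Attach evidentiality assumed f- → fatlokefsho.
Attach mood imperative esh- → eshfatlokefsho.
Apply vowel harmony: eshfatlokefsho → ashfatlokefsho.
Vowel deletion: no change.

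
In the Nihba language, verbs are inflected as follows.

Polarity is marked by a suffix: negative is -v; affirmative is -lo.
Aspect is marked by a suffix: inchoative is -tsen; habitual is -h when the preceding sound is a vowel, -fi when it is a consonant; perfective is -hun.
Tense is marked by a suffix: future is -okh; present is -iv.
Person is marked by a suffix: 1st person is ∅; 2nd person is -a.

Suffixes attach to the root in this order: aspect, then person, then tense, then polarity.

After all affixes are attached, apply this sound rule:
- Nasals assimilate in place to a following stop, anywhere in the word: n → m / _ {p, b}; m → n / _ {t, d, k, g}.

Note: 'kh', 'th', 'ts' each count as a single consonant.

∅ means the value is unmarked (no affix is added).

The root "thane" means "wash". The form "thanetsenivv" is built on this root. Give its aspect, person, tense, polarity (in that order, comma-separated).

inchoative, 1st person, present, negative

Segment: thane-tsen-iv-v.
aspect: -tsen → inchoative.
person: ∅ → 1st person.
tense: -iv → present.
polarity: -v → negative.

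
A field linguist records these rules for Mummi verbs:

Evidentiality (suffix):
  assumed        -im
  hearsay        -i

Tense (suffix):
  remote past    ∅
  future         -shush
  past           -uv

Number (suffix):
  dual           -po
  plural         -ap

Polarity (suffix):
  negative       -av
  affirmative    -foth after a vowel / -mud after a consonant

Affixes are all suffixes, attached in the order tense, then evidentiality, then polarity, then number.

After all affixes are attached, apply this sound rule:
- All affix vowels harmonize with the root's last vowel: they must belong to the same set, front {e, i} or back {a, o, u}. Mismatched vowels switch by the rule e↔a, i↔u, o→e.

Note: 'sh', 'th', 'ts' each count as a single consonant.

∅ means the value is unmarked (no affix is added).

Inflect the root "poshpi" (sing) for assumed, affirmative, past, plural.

Attach tense past -uv → poshpiuv.
Attach evidentiality assumed -im → poshpiuvim.
Attach polarity affirmative -mud (after consonant 'm') → poshpiuvimmud.
Attach number plural -ap → poshpiuvimmudap.
Apply vowel harmony: poshpiuvimmudap → poshpiivimmidep.

poshpiivimmidep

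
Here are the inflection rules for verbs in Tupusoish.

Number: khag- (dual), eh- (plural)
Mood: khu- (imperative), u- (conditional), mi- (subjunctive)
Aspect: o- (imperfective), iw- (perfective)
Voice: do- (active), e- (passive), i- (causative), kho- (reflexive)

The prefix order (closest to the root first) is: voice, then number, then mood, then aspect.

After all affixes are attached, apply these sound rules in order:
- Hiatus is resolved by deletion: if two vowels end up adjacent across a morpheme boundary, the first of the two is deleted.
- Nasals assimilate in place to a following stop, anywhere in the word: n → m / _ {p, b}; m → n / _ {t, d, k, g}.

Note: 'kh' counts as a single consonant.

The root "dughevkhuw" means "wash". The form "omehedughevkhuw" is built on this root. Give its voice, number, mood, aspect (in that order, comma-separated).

passive, plural, subjunctive, imperfective

Segment: o-mi-eh-e-dughevkhuw.
voice: e- → passive.
number: eh- → plural.
mood: mi- → subjunctive.
aspect: o- → imperfective.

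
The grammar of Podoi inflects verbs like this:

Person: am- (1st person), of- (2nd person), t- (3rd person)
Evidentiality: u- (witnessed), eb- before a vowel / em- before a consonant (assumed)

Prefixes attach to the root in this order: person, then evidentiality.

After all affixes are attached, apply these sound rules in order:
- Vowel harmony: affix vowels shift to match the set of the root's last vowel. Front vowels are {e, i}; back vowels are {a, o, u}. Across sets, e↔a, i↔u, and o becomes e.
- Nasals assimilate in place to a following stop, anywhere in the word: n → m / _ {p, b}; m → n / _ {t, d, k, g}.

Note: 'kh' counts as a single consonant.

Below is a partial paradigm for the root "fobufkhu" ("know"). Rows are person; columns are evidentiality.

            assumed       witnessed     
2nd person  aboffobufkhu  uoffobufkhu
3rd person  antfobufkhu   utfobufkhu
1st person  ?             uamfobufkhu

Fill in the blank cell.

Attach person 1st person am- → amfobufkhu.
Attach evidentiality assumed eb- (before vowel 'a') → ebamfobufkhu.
Apply vowel harmony: ebamfobufkhu → abamfobufkhu.
Nasal assimilation: no change.

abamfobufkhu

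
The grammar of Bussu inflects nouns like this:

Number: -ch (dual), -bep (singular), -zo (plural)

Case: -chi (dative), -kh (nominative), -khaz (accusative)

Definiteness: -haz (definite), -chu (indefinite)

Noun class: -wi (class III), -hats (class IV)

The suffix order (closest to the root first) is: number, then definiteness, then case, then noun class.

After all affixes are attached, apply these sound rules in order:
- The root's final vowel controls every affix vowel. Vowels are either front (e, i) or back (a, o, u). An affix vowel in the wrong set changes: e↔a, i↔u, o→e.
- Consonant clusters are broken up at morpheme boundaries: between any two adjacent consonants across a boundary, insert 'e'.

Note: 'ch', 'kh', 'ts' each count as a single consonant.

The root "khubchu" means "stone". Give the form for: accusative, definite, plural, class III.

Attach number plural -zo → khubchuzo.
Attach definiteness definite -haz → khubchuzohaz.
Attach case accusative -khaz → khubchuzohazkhaz.
Attach noun class class III -wi → khubchuzohazkhazwi.
Apply vowel harmony: khubchuzohazkhazwi → khubchuzohazkhazwu.
Apply epenthesis: khubchuzohazkhazwu → khubchuzohazekhazewu.

khubchuzohazekhazewu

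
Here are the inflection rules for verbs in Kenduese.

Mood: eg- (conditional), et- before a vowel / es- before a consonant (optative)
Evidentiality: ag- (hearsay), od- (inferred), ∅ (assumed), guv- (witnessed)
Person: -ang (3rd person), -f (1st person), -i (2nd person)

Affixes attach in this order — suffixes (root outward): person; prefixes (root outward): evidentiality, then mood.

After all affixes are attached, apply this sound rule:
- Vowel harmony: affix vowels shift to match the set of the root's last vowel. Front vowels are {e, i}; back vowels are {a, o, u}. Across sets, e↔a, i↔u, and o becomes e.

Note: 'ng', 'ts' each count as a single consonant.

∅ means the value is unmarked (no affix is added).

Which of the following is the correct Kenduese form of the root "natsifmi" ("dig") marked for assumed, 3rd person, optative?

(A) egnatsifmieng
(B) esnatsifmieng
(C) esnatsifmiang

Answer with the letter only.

B

Attach person 3rd person -ang → natsifmiang.
evidentiality = assumed: zero marking, form stays natsifmiang.
Attach mood optative es- (before consonant 'n') → esnatsifmiang.
Apply vowel harmony: esnatsifmiang → esnatsifmieng.
So the correct form is esnatsifmieng, option (B).
(A) egnatsifmieng is wrong: it uses conditional instead of optative for mood.
(C) esnatsifmiang is wrong: it fails to apply the sound rule(s).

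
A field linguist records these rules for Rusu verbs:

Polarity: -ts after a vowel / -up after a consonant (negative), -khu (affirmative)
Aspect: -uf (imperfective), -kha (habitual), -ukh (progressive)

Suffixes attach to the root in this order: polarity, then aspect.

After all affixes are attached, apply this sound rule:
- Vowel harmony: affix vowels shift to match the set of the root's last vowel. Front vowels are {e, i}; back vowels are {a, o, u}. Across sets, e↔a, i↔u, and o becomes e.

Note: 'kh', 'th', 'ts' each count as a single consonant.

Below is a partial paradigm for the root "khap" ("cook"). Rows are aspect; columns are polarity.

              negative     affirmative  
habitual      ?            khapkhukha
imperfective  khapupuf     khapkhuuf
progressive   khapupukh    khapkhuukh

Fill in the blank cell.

Attach polarity negative -up (after consonant 'p') → khapup.
Attach aspect habitual -kha → khapupkha.
Vowel harmony: no change.

khapupkha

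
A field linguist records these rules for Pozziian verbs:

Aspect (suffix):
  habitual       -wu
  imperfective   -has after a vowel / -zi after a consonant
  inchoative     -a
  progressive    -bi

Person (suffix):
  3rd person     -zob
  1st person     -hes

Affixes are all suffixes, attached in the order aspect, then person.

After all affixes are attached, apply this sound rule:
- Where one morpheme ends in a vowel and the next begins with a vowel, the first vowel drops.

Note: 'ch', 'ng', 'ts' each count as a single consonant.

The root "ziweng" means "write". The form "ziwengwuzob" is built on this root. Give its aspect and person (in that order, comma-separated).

Segment: ziweng-wu-zob.
aspect: -wu → habitual.
person: -zob → 3rd person.

habitual, 3rd person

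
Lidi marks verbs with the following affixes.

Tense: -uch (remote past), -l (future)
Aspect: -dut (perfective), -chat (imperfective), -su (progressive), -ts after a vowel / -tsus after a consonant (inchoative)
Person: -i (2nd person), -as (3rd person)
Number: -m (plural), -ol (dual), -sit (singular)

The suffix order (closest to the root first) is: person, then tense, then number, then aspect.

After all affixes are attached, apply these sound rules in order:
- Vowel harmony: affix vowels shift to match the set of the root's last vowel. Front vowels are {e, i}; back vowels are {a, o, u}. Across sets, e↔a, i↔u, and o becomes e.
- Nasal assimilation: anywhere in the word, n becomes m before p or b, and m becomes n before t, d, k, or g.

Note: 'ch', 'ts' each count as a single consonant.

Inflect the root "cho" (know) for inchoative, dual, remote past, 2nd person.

Attach person 2nd person -i → choi.
Attach tense remote past -uch → choiuch.
Attach number dual -ol → choiuchol.
Attach aspect inchoative -tsus (after consonant 'l') → choiucholtsus.
Apply vowel harmony: choiucholtsus → chouucholtsus.
Nasal assimilation: no change.

chouucholtsus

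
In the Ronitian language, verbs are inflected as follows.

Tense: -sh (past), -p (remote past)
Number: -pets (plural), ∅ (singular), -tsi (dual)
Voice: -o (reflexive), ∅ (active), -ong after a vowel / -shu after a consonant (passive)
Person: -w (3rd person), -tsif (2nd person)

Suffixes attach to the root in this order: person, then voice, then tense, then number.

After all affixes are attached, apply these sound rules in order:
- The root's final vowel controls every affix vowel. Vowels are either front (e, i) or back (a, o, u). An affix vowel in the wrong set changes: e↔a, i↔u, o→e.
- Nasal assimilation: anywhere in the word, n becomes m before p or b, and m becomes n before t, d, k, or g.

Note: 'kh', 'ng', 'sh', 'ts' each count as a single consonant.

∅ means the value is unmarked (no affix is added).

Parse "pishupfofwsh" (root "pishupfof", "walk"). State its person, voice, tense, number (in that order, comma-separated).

3rd person, active, past, singular

Segment: pishupfof-w-sh.
person: -w → 3rd person.
voice: ∅ → active.
tense: -sh → past.
number: ∅ → singular.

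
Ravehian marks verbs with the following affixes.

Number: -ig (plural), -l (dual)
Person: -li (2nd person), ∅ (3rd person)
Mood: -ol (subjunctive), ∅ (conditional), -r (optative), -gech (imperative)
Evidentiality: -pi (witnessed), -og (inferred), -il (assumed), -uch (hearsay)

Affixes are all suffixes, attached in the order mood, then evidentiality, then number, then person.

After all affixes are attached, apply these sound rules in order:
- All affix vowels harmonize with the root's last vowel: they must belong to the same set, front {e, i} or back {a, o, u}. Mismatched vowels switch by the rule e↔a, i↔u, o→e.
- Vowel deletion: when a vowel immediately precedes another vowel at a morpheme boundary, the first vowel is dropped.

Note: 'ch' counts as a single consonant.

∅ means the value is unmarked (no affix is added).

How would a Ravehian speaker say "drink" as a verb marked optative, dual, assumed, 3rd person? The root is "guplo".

Attach mood optative -r → guplor.
Attach evidentiality assumed -il → guploril.
Attach number dual -l → guplorill.
person = 3rd person: zero marking, form stays guplorill.
Apply vowel harmony: guplorill → guplorull.
Vowel deletion: no change.

guplorull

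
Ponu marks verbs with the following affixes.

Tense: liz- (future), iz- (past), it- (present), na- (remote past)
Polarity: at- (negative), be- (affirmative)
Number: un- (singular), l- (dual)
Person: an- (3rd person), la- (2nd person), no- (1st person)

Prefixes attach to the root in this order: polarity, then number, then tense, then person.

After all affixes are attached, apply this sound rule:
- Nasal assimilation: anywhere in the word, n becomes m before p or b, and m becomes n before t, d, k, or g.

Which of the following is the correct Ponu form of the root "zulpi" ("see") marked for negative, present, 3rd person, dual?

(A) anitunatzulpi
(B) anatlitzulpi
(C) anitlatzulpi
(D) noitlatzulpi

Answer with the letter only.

Attach polarity negative at- → atzulpi.
Attach number dual l- → latzulpi.
Attach tense present it- → itlatzulpi.
Attach person 3rd person an- → anitlatzulpi.
Nasal assimilation: no change.
So the correct form is anitlatzulpi, option (C).
(A) anitunatzulpi is wrong: it uses singular instead of dual for number.
(D) noitlatzulpi is wrong: it uses 1st person instead of 3rd person for person.
(B) anatlitzulpi is wrong: it has the affixes in the wrong order.

C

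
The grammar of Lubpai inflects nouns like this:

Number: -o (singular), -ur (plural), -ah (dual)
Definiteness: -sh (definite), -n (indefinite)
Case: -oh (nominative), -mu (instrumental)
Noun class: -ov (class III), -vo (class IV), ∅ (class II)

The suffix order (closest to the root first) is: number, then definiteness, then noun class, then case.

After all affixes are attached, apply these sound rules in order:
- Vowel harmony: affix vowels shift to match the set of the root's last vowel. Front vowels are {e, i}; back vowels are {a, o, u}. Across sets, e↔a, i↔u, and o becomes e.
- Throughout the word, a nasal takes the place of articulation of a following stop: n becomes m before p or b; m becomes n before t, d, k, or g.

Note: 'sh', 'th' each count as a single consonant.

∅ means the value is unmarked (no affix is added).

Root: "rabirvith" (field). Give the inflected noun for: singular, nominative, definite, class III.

Attach number singular -o → rabirvitho.
Attach definiteness definite -sh → rabirvithosh.
Attach noun class class III -ov → rabirvithoshov.
Attach case nominative -oh → rabirvithoshovoh.
Apply vowel harmony: rabirvithoshovoh → rabirvithesheveh.
Nasal assimilation: no change.

rabirvithesheveh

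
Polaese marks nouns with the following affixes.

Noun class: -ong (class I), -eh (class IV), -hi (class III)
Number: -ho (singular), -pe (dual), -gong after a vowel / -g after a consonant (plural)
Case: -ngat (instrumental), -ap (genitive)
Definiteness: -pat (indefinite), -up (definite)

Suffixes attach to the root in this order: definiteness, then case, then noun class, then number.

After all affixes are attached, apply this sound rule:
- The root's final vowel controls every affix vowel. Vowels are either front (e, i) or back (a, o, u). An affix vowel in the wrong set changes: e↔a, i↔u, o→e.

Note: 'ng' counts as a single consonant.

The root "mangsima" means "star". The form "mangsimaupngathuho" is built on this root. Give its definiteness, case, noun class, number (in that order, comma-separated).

definite, instrumental, class III, singular

Segment: mangsima-up-ngat-hi-ho.
definiteness: -up → definite.
case: -ngat → instrumental.
noun class: -hi → class III.
number: -ho → singular.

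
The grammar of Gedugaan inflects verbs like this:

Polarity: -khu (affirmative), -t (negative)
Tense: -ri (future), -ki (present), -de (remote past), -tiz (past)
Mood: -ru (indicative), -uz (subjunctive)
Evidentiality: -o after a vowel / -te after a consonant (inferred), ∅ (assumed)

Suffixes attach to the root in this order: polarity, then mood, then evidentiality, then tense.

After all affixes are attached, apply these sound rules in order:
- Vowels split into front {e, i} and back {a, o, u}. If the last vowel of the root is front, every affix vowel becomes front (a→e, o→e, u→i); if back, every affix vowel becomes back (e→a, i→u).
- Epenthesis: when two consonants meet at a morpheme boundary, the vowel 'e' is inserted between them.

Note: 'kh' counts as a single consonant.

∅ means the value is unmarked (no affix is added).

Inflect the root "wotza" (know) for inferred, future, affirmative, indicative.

wotzakhuruoru

Attach polarity affirmative -khu → wotzakhu.
Attach mood indicative -ru → wotzakhuru.
Attach evidentiality inferred -o (after vowel 'u') → wotzakhuruo.
Attach tense future -ri → wotzakhuruori.
Apply vowel harmony: wotzakhuruori → wotzakhuruoru.
Epenthesis: no change.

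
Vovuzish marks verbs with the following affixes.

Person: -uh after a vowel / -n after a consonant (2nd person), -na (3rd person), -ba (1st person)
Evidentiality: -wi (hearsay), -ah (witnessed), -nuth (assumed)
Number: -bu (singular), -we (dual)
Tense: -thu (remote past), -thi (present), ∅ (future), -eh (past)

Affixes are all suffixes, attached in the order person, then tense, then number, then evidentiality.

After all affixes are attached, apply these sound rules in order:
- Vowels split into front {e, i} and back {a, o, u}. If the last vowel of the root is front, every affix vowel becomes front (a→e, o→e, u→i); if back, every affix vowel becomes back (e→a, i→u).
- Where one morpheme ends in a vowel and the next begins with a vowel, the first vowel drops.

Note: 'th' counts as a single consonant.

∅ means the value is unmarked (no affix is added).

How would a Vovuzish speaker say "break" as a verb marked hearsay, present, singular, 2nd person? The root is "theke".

Attach person 2nd person -uh (after vowel 'e') → thekeuh.
Attach tense present -thi → thekeuhthi.
Attach number singular -bu → thekeuhthibu.
Attach evidentiality hearsay -wi → thekeuhthibuwi.
Apply vowel harmony: thekeuhthibuwi → thekeihthibiwi.
Apply vowel deletion: thekeihthibiwi → thekihthibiwi.

thekihthibiwi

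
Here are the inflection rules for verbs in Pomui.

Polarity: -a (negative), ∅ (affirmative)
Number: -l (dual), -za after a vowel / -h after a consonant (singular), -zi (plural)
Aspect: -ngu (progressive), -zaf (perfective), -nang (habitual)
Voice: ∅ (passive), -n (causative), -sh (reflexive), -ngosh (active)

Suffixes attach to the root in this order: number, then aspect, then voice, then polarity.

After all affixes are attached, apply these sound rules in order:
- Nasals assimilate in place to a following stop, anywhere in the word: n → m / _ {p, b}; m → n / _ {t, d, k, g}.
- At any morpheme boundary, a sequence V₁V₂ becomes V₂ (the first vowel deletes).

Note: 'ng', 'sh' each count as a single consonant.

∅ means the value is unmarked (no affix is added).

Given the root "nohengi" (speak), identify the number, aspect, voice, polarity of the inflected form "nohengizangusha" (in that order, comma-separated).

Segment: nohengi-za-ngu-sh-a.
number: -za/h → singular.
aspect: -ngu → progressive.
voice: -sh → reflexive.
polarity: -a → negative.

singular, progressive, reflexive, negative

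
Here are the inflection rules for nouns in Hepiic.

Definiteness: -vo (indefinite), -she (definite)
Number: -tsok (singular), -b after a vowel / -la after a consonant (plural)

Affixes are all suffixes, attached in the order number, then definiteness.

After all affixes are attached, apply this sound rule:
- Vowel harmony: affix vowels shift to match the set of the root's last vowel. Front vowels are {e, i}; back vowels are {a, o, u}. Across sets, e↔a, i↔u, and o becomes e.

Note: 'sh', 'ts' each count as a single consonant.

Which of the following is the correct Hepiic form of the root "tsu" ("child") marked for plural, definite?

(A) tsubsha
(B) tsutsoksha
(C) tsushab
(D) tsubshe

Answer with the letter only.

Attach number plural -b (after vowel 'u') → tsub.
Attach definiteness definite -she → tsubshe.
Apply vowel harmony: tsubshe → tsubsha.
So the correct form is tsubsha, option (A).
(D) tsubshe is wrong: it fails to apply the sound rule(s).
(C) tsushab is wrong: it has the affixes in the wrong order.
(B) tsutsoksha is wrong: it uses singular instead of plural for number.

A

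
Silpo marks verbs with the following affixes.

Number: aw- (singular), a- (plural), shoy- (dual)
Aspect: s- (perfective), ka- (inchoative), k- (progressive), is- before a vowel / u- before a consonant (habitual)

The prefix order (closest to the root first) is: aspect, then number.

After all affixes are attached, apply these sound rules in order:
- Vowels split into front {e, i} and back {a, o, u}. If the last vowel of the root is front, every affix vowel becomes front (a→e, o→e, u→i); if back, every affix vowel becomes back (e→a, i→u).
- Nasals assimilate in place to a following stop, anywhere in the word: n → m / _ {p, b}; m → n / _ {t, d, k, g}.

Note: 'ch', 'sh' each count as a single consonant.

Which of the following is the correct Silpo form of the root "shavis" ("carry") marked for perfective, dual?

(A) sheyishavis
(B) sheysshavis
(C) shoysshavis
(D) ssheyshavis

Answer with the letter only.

B

Attach aspect perfective s- → sshavis.
Attach number dual shoy- → shoysshavis.
Apply vowel harmony: shoysshavis → sheysshavis.
Nasal assimilation: no change.
So the correct form is sheysshavis, option (B).
(C) shoysshavis is wrong: it fails to apply the sound rule(s).
(D) ssheyshavis is wrong: it has the affixes in the wrong order.
(A) sheyishavis is wrong: it uses habitual instead of perfective for aspect.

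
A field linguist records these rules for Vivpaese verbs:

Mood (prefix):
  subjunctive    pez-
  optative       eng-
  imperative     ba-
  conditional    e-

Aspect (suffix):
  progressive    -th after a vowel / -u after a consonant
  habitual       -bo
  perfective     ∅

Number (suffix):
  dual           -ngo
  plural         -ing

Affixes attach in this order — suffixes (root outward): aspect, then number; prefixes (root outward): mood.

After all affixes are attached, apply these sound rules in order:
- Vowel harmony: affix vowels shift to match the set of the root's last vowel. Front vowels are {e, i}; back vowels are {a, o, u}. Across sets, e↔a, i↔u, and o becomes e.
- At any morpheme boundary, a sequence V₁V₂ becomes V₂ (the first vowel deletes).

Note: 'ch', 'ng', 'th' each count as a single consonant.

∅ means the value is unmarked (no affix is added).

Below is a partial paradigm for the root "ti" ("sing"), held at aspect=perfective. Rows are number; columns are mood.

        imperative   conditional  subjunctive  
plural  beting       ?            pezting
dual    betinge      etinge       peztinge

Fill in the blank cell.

eting

aspect = perfective: zero marking, form stays ti.
Attach mood conditional e- → eti.
Attach number plural -ing → etiing.
Vowel harmony: no change.
Apply vowel deletion: etiing → eting.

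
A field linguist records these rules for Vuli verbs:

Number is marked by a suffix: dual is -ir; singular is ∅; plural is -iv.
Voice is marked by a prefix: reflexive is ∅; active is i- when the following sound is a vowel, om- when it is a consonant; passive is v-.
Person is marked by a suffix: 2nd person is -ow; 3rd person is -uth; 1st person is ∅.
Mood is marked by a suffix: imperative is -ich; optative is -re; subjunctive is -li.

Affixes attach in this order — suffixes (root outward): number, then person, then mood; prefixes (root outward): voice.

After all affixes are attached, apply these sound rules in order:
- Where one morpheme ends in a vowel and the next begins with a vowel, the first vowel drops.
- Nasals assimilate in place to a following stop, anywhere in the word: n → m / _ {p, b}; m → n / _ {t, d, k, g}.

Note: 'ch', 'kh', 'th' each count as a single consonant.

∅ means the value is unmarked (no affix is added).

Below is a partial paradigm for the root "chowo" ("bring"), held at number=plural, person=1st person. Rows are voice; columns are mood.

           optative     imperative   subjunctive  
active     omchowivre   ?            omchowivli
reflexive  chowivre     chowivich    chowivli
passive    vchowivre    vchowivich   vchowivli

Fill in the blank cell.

omchowivich

Attach number plural -iv → chowoiv.
person = 1st person: zero marking, form stays chowoiv.
Attach voice active om- (before consonant 'ch') → omchowoiv.
Attach mood imperative -ich → omchowoivich.
Apply vowel deletion: omchowoivich → omchowivich.
Nasal assimilation: no change.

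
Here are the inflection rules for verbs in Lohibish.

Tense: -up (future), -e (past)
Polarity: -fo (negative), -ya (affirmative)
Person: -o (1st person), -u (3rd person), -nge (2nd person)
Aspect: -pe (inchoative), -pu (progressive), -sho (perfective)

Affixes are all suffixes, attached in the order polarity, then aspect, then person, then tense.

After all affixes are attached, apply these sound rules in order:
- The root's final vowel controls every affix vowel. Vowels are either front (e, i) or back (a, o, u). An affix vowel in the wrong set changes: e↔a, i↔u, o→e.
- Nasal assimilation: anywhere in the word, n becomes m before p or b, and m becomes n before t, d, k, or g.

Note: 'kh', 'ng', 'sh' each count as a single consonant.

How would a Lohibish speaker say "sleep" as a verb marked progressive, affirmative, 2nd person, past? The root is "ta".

Attach polarity affirmative -ya → taya.
Attach aspect progressive -pu → tayapu.
Attach person 2nd person -nge → tayapunge.
Attach tense past -e → tayapungee.
Apply vowel harmony: tayapungee → tayapungaa.
Nasal assimilation: no change.

tayapungaa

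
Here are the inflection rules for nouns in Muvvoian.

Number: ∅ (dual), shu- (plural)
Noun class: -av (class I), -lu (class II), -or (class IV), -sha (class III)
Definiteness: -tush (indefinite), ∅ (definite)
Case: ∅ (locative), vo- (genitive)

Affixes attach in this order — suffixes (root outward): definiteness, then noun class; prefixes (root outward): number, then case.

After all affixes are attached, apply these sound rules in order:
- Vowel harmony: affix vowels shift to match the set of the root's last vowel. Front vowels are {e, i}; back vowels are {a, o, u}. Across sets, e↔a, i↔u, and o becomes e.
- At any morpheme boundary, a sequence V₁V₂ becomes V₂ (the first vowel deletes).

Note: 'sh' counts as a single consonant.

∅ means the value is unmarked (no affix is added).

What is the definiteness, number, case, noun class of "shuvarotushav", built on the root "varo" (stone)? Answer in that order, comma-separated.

Segment: shu-varo-tush-av.
definiteness: -tush → indefinite.
number: shu- → plural.
case: ∅ → locative.
noun class: -av → class I.

indefinite, plural, locative, class I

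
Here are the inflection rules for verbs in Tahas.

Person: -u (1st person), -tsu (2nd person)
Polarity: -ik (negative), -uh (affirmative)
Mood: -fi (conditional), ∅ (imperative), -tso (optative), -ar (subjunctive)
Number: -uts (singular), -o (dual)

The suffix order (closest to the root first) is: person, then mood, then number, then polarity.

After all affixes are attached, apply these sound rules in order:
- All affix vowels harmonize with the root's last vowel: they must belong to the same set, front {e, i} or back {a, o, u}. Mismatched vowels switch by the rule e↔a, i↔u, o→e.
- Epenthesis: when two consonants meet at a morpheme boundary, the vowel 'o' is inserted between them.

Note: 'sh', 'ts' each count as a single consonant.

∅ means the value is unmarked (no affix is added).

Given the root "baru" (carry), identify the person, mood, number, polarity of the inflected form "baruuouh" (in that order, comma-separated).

Segment: baru-u-o-uh.
person: -u → 1st person.
mood: ∅ → imperative.
number: -o → dual.
polarity: -uh → affirmative.

1st person, imperative, dual, affirmative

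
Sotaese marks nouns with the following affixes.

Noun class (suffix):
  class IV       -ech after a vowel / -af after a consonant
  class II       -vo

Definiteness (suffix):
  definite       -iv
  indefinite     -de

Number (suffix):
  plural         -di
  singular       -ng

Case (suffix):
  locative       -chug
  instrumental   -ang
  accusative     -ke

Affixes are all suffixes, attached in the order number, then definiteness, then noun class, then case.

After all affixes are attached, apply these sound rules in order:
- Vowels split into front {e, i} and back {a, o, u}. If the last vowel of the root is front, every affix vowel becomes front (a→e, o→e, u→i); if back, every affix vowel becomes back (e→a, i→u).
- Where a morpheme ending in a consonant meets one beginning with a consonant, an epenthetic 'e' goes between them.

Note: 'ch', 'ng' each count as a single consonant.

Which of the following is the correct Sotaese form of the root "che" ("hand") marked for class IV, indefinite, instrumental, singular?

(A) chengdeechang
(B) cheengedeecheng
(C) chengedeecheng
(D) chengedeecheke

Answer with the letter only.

C

Attach number singular -ng → cheng.
Attach definiteness indefinite -de → chengde.
Attach noun class class IV -ech (after vowel 'e') → chengdeech.
Attach case instrumental -ang → chengdeechang.
Apply vowel harmony: chengdeechang → chengdeecheng.
Apply epenthesis: chengdeecheng → chengedeecheng.
So the correct form is chengedeecheng, option (C).
(B) cheengedeecheng is wrong: it has the affixes in the wrong order.
(A) chengdeechang is wrong: it fails to apply the sound rule(s).
(D) chengedeecheke is wrong: it uses accusative instead of instrumental for case.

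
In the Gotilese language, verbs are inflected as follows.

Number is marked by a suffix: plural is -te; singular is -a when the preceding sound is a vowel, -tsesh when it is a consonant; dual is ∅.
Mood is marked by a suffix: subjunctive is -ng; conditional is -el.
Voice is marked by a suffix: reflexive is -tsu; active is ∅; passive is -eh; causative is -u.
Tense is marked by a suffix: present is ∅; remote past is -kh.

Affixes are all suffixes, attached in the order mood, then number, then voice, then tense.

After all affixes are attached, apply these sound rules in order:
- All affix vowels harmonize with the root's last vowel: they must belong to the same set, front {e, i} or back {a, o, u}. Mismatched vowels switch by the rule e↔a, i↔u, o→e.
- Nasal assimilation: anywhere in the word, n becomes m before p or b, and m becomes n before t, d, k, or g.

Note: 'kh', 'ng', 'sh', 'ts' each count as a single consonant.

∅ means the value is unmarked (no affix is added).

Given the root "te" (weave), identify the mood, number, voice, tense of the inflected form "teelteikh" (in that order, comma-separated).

Segment: te-el-te-u-kh.
mood: -el → conditional.
number: -te → plural.
voice: -u → causative.
tense: -kh → remote past.

conditional, plural, causative, remote past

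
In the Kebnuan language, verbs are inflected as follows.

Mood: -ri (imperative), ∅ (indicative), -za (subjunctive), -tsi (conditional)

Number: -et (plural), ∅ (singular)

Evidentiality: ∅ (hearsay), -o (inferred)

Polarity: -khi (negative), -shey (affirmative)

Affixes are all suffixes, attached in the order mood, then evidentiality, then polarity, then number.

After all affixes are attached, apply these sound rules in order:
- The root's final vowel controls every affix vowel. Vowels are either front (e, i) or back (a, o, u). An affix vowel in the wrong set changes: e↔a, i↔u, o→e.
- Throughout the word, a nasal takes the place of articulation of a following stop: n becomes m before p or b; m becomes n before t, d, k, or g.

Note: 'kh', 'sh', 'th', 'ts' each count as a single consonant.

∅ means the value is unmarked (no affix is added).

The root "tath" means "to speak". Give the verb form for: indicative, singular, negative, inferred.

tathokhu

mood = indicative: zero marking, form stays tath.
Attach evidentiality inferred -o → tatho.
Attach polarity negative -khi → tathokhi.
number = singular: zero marking, form stays tathokhi.
Apply vowel harmony: tathokhi → tathokhu.
Nasal assimilation: no change.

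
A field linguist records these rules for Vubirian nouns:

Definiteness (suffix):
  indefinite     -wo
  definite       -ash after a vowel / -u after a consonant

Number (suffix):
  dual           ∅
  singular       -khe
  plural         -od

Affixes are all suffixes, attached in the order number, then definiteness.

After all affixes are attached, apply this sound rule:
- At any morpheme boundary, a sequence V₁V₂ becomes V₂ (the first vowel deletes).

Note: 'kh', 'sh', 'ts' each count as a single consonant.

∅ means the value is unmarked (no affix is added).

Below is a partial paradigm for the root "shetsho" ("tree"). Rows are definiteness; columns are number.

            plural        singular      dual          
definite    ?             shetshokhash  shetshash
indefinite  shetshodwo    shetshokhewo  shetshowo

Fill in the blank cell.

shetshodu

Attach number plural -od → shetshood.
Attach definiteness definite -u (after consonant 'd') → shetshoodu.
Apply vowel deletion: shetshoodu → shetshodu.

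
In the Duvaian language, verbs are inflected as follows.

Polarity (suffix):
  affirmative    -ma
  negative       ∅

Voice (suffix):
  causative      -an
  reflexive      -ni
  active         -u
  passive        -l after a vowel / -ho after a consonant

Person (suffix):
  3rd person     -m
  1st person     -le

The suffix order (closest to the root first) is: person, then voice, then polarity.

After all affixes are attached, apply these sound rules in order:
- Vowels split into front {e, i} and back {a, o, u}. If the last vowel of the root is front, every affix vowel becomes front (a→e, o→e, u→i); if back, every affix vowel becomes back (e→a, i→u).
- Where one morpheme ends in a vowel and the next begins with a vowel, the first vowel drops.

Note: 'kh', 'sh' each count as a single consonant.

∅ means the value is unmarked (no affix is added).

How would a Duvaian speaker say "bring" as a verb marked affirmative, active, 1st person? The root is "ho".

Attach person 1st person -le → hole.
Attach voice active -u → holeu.
Attach polarity affirmative -ma → holeuma.
Apply vowel harmony: holeuma → holauma.
Apply vowel deletion: holauma → holuma.

holuma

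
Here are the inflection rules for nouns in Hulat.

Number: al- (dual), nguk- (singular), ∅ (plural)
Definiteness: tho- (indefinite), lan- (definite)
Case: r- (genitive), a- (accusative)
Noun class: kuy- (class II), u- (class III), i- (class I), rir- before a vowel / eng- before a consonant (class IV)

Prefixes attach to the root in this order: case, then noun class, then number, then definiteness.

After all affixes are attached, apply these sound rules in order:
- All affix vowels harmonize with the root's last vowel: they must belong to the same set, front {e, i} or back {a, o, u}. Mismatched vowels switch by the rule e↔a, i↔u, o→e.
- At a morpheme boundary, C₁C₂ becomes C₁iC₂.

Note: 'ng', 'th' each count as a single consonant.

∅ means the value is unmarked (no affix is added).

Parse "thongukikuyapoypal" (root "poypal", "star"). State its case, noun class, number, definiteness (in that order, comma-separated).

accusative, class II, singular, indefinite

Segment: tho-nguk-kuy-a-poypal.
case: a- → accusative.
noun class: kuy- → class II.
number: nguk- → singular.
definiteness: tho- → indefinite.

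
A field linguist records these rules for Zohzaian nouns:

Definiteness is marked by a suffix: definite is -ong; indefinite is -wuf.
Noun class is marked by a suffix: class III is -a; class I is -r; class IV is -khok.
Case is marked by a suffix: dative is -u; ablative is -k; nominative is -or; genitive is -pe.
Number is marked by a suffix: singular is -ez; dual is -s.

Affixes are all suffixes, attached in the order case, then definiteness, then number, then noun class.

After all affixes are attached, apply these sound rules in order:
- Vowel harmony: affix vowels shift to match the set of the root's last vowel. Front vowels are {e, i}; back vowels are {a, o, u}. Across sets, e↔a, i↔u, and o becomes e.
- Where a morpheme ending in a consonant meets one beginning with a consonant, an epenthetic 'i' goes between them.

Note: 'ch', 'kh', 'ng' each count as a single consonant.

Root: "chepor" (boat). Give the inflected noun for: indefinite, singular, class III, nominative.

Attach case nominative -or → cheporor.
Attach definiteness indefinite -wuf → chepororwuf.
Attach number singular -ez → chepororwufez.
Attach noun class class III -a → chepororwufeza.
Apply vowel harmony: chepororwufeza → chepororwufaza.
Apply epenthesis: chepororwufaza → chepororiwufaza.

chepororiwufaza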